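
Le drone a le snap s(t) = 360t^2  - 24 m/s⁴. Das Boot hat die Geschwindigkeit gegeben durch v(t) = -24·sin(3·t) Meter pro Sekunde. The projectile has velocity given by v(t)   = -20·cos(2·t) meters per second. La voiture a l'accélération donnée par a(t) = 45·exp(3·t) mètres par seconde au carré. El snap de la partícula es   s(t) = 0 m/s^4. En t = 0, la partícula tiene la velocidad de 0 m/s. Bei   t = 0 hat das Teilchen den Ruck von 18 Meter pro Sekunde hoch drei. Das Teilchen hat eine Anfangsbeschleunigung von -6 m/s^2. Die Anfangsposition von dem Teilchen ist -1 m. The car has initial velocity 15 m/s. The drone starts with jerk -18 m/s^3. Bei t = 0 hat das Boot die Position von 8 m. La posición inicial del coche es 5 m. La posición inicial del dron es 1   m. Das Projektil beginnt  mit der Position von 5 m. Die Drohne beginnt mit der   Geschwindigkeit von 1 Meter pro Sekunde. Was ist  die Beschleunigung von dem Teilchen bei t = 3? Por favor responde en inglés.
To find the answer, we compute 2 integrals of s(t) = 0. Finding the integral of s(t) and using j(0) = 18: j(t) = 18. The integral of jerk, with a(0) = -6, gives acceleration: a(t) = 18·t - 6. From the given acceleration equation a(t) = 18·t - 6, we substitute t = 3 to get a = 48.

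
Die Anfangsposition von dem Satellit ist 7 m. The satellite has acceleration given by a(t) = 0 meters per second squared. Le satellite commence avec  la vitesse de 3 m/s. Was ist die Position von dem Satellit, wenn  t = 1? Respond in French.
Pour résoudre ceci, nous devons prendre 2 intégrales de notre équation de l'accélération a(t) = 0. L'intégrale de l'accélération, avec v(0) = 3, donne la vitesse: v(t) = 3. La primitive de la vitesse, avec x(0) = 7, donne la position: x(t) = 3·t + 7. Nous avons la position x(t) = 3·t + 7. En substituant t = 1: x(1) = 10.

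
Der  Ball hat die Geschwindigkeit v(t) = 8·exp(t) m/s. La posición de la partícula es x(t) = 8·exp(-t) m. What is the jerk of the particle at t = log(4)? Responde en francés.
En partant de la position x(t) = 8·exp(-t), nous prenons 3 dérivées. En prenant d/dt de x(t), nous trouvons v(t) = -8·exp(-t). La dérivée de la vitesse donne l'accélération: a(t) = 8·exp(-t). En prenant d/dt de a(t), nous trouvons j(t) = -8·exp(-t). Nous avons le jerk j(t) = -8·exp(-t). En substituant t = log(4): j(log(4)) = -2.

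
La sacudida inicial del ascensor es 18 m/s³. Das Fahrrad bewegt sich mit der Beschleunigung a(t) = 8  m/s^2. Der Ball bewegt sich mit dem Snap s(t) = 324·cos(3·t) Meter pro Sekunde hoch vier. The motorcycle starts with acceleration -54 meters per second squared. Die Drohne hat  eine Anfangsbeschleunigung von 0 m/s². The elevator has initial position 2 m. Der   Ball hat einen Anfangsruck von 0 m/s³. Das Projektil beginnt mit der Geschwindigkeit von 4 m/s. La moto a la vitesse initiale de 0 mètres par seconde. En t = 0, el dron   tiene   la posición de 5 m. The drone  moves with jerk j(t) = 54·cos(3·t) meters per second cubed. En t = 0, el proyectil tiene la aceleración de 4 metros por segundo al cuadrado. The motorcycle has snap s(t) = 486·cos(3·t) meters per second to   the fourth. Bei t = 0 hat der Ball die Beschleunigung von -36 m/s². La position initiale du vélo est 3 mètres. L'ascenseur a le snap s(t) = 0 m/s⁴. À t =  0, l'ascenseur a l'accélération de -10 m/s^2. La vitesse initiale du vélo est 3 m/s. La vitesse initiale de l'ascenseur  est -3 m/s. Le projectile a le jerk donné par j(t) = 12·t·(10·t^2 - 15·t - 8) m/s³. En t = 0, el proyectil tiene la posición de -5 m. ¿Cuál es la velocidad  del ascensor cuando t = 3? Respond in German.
Um dies zu lösen, müssen wir 3 Stammfunktionen unserer Gleichung für den Snap s(t) = 0 finden. Mit ∫s(t)dt und Anwendung von j(0) = 18, finden wir j(t) = 18. Das Integral von dem Ruck, mit a(0) = -10, ergibt die Beschleunigung: a(t) = 18·t - 10. Das Integral von der Beschleunigung ist die Geschwindigkeit. Mit v(0) = -3 erhalten wir v(t) = 9·t^2 - 10·t - 3. Wir haben die Geschwindigkeit v(t) = 9·t^2 - 10·t - 3. Durch Einsetzen von t = 3: v(3) = 48.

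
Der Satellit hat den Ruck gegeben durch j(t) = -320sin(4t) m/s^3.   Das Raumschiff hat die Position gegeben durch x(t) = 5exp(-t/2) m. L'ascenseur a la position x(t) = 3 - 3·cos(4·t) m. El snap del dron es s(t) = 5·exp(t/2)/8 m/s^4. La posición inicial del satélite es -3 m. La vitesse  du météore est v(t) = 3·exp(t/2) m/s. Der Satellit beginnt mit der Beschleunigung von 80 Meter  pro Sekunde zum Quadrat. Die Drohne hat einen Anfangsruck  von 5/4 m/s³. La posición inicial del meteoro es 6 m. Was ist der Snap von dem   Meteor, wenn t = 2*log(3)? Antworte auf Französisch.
En partant de la vitesse v(t) = 3·exp(t/2), nous prenons 3 dérivées. En dérivant la vitesse, nous obtenons l'accélération: a(t) = 3·exp(t/2)/2. La dérivée de l'accélération donne le jerk: j(t) = 3·exp(t/2)/4. En prenant d/dt de j(t), nous trouvons s(t) = 3·exp(t/2)/8. De l'équation du snap s(t) = 3·exp(t/2)/8, nous substituons t = 2*log(3) pour obtenir s = 9/8.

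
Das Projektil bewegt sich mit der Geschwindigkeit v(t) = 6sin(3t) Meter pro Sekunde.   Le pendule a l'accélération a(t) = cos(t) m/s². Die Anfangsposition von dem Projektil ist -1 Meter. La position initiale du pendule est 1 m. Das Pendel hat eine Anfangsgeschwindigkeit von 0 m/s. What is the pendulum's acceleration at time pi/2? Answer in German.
Wir haben die Beschleunigung a(t) = cos(t). Durch Einsetzen von t = pi/2: a(pi/2) = 0.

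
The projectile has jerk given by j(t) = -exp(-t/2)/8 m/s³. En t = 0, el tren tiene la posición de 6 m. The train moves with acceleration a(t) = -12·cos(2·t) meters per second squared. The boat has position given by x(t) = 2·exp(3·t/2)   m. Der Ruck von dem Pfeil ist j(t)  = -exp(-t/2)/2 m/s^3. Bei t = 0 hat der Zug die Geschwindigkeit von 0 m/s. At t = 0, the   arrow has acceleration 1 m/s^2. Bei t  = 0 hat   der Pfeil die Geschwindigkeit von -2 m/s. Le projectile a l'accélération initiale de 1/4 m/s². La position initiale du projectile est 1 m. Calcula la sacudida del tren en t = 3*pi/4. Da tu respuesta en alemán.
Wir müssen unsere Gleichung für die Beschleunigung a(t) = -12·cos(2·t) 1-mal ableiten. Durch Ableiten von der Beschleunigung erhalten wir den Ruck: j(t) = 24·sin(2·t). Mit j(t) = 24·sin(2·t) und Einsetzen von t = 3*pi/4, finden wir j = -24.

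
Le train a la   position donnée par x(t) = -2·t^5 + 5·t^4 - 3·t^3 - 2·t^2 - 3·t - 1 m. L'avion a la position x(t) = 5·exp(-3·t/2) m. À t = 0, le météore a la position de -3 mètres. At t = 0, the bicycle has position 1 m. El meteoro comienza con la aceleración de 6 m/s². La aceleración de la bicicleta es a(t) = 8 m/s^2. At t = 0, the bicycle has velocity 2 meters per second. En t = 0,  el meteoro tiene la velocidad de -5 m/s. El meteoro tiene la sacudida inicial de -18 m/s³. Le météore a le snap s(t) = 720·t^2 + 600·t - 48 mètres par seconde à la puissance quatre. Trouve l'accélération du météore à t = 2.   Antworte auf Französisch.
En partant du snap s(t) = 720·t^2 + 600·t - 48, nous prenons 2 intégrales. L'intégrale du snap est le jerk. En utilisant j(0) = -18, nous obtenons j(t) = 240·t^3 + 300·t^2 - 48·t - 18. En intégrant le jerk et en utilisant la condition initiale a(0) = 6, nous obtenons a(t) = 60·t^4 + 100·t^3 - 24·t^2 - 18·t + 6. De l'équation de l'accélération a(t) = 60·t^4 + 100·t^3 - 24·t^2 - 18·t + 6, nous substituons t = 2 pour obtenir a = 1634.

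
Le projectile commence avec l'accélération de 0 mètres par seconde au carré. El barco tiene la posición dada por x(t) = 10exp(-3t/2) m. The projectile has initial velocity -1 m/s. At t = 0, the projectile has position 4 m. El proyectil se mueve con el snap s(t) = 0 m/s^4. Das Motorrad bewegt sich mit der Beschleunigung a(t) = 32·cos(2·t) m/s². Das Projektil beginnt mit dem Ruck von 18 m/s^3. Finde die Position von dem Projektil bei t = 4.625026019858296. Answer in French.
Pour résoudre ceci, nous devons prendre 4 primitives de notre équation du snap s(t) = 0. En prenant ∫s(t)dt et en appliquant j(0) = 18, nous trouvons j(t) = 18. En prenant ∫j(t)dt et en appliquant a(0) = 0, nous trouvons a(t) = 18·t. En prenant ∫a(t)dt et en appliquant v(0) = -1, nous trouvons v(t) = 9·t^2 - 1. La primitive de la vitesse, avec x(0) = 4, donne la position: x(t) = 3·t^3 - t + 4. Nous avons la position x(t) = 3·t^3 - t + 4. En substituant t = 4.625026019858296: x(4.625026019858296) = 296.174905112606.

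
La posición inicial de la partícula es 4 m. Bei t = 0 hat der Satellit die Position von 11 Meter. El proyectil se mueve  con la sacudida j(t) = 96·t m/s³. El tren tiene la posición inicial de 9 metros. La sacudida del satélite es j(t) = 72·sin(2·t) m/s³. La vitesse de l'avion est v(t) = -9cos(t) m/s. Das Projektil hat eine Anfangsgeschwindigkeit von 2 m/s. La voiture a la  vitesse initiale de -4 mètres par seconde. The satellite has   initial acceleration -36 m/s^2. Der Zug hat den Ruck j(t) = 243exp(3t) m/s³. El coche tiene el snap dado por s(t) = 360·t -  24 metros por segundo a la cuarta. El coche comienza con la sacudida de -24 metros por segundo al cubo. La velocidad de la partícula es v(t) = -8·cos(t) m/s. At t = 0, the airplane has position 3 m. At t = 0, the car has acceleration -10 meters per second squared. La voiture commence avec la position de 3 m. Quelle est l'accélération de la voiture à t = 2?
Pour résoudre ceci, nous devons prendre 2 primitives de notre équation du snap s(t) = 360·t - 24. L'intégrale du snap est le jerk. En utilisant j(0) = -24, nous obtenons j(t) = 180·t^2 - 24·t - 24. En prenant ∫j(t)dt et en appliquant a(0) = -10, nous trouvons a(t) = 60·t^3 - 12·t^2 - 24·t - 10. En utilisant a(t) = 60·t^3 - 12·t^2 - 24·t - 10 et en substituant t = 2, nous trouvons a = 374.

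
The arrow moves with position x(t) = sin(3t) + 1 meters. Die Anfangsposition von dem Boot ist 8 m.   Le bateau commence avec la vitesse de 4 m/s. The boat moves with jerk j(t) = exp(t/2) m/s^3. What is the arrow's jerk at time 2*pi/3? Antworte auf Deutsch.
Um dies zu lösen, müssen wir 3 Ableitungen unserer Gleichung für die Position x(t) = sin(3·t) + 1 nehmen. Durch Ableiten von der Position erhalten wir die Geschwindigkeit: v(t) = 3·cos(3·t). Durch Ableiten von der Geschwindigkeit erhalten wir die Beschleunigung: a(t) = -9·sin(3·t). Durch Ableiten von der Beschleunigung erhalten wir den Ruck: j(t) = -27·cos(3·t). Aus der Gleichung für den Ruck j(t) = -27·cos(3·t), setzen wir t = 2*pi/3 ein und erhalten j = -27.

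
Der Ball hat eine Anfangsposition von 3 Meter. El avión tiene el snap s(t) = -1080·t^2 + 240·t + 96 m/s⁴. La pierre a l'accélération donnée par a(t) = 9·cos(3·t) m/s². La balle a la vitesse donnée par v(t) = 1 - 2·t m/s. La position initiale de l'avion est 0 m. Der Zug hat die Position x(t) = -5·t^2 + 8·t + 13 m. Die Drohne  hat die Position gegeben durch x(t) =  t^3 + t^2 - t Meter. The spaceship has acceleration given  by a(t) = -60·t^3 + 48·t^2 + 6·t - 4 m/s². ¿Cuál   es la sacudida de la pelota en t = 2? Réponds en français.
Pour résoudre ceci, nous devons prendre 2 dérivées de notre équation de la vitesse v(t) = 1 - 2·t. En dérivant la vitesse, nous obtenons l'accélération: a(t) = -2. En dérivant l'accélération, nous obtenons le jerk: j(t) = 0. De l'équation du jerk j(t) = 0, nous substituons t = 2 pour obtenir j = 0.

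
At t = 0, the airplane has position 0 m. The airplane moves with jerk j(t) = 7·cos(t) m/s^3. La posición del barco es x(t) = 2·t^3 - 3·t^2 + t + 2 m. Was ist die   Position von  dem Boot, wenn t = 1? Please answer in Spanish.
Usando x(t) = 2·t^3 - 3·t^2 + t + 2 y sustituyendo t = 1, encontramos x = 2.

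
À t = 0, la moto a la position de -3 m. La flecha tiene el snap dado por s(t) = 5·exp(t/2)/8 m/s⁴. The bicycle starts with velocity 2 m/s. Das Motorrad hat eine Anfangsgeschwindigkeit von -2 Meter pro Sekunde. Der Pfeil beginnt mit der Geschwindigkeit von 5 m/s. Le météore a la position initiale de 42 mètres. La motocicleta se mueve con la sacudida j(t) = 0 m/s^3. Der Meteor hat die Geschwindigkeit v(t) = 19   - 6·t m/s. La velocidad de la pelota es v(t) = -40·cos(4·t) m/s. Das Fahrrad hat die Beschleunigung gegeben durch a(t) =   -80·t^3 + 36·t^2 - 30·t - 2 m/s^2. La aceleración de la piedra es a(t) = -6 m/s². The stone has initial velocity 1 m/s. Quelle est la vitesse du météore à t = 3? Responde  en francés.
De l'équation de la vitesse v(t) = 19 - 6·t, nous substituons t = 3 pour obtenir v = 1.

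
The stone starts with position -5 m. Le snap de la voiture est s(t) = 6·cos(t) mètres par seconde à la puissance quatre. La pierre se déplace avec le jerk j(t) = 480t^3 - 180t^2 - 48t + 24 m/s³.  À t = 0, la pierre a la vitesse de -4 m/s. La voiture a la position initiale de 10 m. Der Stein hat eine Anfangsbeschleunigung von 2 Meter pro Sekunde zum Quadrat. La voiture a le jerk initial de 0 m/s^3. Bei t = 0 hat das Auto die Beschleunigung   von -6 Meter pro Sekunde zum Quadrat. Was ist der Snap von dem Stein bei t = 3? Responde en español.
Para resolver esto, necesitamos tomar 1 derivada de nuestra ecuación de la sacudida j(t) = 480·t^3 - 180·t^2 - 48·t + 24. La derivada de la sacudida da el snap: s(t) = 1440·t^2 - 360·t - 48. Tenemos el snap s(t) = 1440·t^2 - 360·t - 48. Sustituyendo t = 3: s(3) = 11832.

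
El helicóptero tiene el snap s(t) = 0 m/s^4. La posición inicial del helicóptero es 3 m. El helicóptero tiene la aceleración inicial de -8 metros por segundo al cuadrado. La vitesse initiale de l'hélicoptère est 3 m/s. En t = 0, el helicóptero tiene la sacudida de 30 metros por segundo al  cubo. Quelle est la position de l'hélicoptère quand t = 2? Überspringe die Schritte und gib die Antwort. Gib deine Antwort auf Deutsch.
Bei t = 2, x = 33.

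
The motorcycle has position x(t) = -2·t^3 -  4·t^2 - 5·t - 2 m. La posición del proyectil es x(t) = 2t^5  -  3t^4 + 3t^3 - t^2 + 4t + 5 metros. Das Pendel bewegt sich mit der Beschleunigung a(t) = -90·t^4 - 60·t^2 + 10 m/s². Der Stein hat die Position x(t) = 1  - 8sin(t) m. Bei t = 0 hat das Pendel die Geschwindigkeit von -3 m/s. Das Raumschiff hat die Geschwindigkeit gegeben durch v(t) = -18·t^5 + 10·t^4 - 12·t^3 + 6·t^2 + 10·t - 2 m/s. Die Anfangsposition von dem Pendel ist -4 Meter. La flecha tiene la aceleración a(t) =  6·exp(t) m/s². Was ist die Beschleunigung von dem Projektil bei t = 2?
Ausgehend von der Position x(t) = 2·t^5 - 3·t^4 + 3·t^3 - t^2 + 4·t + 5, nehmen wir 2 Ableitungen. Durch Ableiten von der Position erhalten wir die Geschwindigkeit: v(t) = 10·t^4 - 12·t^3 + 9·t^2 - 2·t + 4. Die Ableitung von der Geschwindigkeit ergibt die Beschleunigung: a(t) = 40·t^3 - 36·t^2 + 18·t - 2. Aus der Gleichung für die Beschleunigung a(t) = 40·t^3 - 36·t^2 + 18·t - 2, setzen wir t = 2 ein und erhalten a = 210.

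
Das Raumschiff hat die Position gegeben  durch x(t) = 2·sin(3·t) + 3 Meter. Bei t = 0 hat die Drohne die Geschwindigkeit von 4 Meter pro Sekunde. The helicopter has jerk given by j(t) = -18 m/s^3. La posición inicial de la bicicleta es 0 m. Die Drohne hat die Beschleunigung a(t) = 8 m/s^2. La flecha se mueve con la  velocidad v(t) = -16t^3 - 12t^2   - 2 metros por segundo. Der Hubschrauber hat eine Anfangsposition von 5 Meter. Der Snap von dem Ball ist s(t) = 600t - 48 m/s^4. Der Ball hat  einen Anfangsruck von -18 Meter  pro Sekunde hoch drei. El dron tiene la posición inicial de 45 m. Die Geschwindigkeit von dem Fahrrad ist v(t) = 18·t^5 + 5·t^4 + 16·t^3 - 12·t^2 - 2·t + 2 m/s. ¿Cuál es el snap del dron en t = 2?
Partiendo de la aceleración a(t) = 8, tomamos 2 derivadas. La derivada de la aceleración da la sacudida: j(t) = 0. Tomando d/dt de j(t), encontramos s(t) = 0. De la ecuación del snap s(t) = 0, sustituimos t = 2 para obtener s = 0.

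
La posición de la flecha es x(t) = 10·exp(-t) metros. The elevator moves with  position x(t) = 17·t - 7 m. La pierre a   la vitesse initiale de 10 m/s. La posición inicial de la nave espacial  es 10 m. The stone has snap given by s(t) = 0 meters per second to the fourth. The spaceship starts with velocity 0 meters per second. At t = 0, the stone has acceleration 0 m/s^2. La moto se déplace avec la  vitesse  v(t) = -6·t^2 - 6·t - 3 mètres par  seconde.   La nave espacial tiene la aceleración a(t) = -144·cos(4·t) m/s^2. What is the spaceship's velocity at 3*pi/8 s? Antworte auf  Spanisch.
Debemos encontrar la antiderivada de nuestra ecuación de la aceleración a(t) = -144·cos(4·t) 1 vez. La antiderivada de la aceleración es la velocidad. Usando v(0) = 0, obtenemos v(t) = -36·sin(4·t). De la ecuación de la velocidad v(t) = -36·sin(4·t), sustituimos t = 3*pi/8 para obtener v = 36.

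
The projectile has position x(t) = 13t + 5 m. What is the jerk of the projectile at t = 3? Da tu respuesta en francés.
Pour résoudre ceci, nous devons prendre 3 dérivées de notre équation de la position x(t) = 13·t + 5. En prenant d/dt de x(t), nous trouvons v(t) = 13. La dérivée de la vitesse donne l'accélération: a(t) = 0. En dérivant l'accélération, nous obtenons le jerk: j(t) = 0. Nous avons le jerk j(t) = 0. En substituant t = 3: j(3) = 0.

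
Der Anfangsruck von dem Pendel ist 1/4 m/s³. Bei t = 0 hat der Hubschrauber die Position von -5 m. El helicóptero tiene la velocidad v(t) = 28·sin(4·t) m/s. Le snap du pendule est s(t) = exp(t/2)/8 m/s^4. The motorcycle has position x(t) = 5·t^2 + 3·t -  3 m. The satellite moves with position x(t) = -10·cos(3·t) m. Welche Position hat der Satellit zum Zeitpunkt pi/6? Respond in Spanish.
De la ecuación de la posición x(t) = -10·cos(3·t), sustituimos t = pi/6 para obtener x = 0.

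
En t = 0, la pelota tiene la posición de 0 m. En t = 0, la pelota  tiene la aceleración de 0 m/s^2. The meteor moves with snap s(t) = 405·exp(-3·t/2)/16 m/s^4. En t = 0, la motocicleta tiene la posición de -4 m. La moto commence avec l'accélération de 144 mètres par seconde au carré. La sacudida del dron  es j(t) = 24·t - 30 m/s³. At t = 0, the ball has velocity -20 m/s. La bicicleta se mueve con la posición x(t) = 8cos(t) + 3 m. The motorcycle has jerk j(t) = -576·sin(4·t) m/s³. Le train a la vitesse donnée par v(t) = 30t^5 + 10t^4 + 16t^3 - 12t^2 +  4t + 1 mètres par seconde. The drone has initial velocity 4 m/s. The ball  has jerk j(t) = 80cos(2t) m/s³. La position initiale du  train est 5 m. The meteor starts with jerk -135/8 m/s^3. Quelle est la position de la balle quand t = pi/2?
Pour résoudre ceci, nous devons prendre 3 intégrales de notre équation du jerk j(t) = 80·cos(2·t). En prenant ∫j(t)dt et en appliquant a(0) = 0, nous trouvons a(t) = 40·sin(2·t). L'intégrale de l'accélération, avec v(0) = -20, donne la vitesse: v(t) = -20·cos(2·t). La primitive de la vitesse, avec x(0) = 0, donne la position: x(t) = -10·sin(2·t). De l'équation de la position x(t) = -10·sin(2·t), nous substituons t = pi/2 pour obtenir x = 0.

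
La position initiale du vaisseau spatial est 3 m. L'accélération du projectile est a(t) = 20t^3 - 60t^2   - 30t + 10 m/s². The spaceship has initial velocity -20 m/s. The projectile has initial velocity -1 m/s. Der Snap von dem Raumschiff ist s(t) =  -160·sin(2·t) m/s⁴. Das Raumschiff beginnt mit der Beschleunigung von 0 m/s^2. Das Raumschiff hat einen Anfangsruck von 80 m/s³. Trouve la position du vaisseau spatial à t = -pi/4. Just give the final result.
À t = -pi/4, x = 13.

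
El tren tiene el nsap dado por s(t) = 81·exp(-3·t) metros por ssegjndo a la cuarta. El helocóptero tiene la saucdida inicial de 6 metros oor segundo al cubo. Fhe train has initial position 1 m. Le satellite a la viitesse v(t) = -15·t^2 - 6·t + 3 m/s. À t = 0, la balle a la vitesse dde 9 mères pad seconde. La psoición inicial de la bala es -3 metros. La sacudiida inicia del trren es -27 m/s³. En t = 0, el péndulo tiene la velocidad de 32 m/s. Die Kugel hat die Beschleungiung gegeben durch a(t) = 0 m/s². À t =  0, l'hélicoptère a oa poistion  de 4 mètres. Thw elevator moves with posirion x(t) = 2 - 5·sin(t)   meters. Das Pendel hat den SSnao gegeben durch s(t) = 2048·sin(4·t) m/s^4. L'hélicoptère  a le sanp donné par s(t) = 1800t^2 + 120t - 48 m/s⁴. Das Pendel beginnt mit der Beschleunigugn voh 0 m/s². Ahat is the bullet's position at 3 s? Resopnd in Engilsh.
We must find the integral of our acceleration equation a(t) = 0 2 times. Integrating acceleration and using the initial condition v(0) = 9, we get v(t) = 9. The antiderivative of velocity is position. Using x(0) = -3, we get x(t) = 9·t - 3. We have position x(t) = 9·t - 3. Substituting t = 3: x(3) = 24.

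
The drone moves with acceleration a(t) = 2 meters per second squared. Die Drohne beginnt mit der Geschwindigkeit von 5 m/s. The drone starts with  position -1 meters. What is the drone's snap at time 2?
Starting from acceleration a(t) = 2, we take 2 derivatives. The derivative of acceleration gives jerk: j(t) = 0. Differentiating jerk, we get snap: s(t) = 0. We have snap s(t) = 0. Substituting t = 2: s(2) = 0.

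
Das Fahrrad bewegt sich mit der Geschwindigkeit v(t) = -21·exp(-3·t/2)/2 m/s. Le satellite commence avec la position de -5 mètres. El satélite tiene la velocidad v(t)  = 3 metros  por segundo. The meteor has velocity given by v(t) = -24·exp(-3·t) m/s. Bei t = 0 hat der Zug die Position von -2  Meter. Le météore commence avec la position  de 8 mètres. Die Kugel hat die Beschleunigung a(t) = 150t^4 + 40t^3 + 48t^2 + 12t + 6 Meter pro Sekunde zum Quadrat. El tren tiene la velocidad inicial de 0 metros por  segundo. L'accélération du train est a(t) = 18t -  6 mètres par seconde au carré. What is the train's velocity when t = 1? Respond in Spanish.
Necesitamos integrar nuestra ecuación de la aceleración a(t) = 18·t - 6 1 vez. La integral de la aceleración es la velocidad. Usando v(0) = 0, obtenemos v(t) = 3·t·(3·t - 2). Usando v(t) = 3·t·(3·t - 2) y sustituyendo t = 1, encontramos v = 3.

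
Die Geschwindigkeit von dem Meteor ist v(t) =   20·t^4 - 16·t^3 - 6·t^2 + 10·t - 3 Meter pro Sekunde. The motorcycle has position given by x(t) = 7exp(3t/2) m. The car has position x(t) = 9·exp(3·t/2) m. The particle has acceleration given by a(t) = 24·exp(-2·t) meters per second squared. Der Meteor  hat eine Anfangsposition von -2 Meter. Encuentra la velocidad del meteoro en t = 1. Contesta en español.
Tenemos la velocidad v(t) = 20·t^4 - 16·t^3 - 6·t^2 + 10·t - 3. Sustituyendo t = 1: v(1) = 5.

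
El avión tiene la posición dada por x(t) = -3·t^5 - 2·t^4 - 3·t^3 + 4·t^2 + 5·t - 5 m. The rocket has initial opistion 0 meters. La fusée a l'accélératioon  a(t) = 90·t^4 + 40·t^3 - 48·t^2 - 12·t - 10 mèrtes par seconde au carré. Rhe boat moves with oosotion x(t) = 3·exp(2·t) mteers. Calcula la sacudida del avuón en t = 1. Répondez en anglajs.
To solve this, we need to take 3 derivatives of our position equation x(t) = -3·t^5 - 2·t^4 - 3·t^3 + 4·t^2 + 5·t - 5. The derivative of position gives velocity: v(t) = -15·t^4 - 8·t^3 - 9·t^2 + 8·t + 5. Taking d/dt of v(t), we find a(t) = -60·t^3 - 24·t^2 - 18·t + 8. Differentiating acceleration, we get jerk: j(t) = -180·t^2 - 48·t - 18. From the given jerk equation j(t) = -180·t^2 - 48·t - 18, we substitute t = 1 to get j = -246.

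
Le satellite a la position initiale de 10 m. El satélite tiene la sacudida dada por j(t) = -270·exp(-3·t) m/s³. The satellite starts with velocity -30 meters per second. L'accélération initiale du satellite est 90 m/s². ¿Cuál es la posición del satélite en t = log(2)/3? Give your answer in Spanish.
Partiendo de la sacudida j(t) = -270·exp(-3·t), tomamos 3 antiderivadas. La antiderivada de la sacudida es la aceleración. Usando a(0) = 90, obtenemos a(t) = 90·exp(-3·t). La antiderivada de la aceleración es la velocidad. Usando v(0) = -30, obtenemos v(t) = -30·exp(-3·t). Integrando la velocidad y usando la condición inicial x(0) = 10, obtenemos x(t) = 10·exp(-3·t). De la ecuación de la posición x(t) = 10·exp(-3·t), sustituimos t = log(2)/3 para obtener x = 5.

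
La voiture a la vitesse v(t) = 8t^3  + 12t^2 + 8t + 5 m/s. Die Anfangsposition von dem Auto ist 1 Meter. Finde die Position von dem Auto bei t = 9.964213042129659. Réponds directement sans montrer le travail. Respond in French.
La réponse est 24120.4099047294.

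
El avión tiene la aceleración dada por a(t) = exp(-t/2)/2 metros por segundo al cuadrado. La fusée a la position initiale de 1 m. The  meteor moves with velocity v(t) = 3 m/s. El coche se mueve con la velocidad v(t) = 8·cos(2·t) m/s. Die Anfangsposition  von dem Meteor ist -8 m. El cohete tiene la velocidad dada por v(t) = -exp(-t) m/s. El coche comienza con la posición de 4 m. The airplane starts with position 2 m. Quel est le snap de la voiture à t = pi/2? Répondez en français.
Nous devons dériver notre équation de la vitesse v(t) = 8·cos(2·t) 3 fois. En prenant d/dt de v(t), nous trouvons a(t) = -16·sin(2·t). En prenant d/dt de a(t), nous trouvons j(t) = -32·cos(2·t). En prenant d/dt de j(t), nous trouvons s(t) = 64·sin(2·t). Nous avons le snap s(t) = 64·sin(2·t). En substituant t = pi/2: s(pi/2) = 0.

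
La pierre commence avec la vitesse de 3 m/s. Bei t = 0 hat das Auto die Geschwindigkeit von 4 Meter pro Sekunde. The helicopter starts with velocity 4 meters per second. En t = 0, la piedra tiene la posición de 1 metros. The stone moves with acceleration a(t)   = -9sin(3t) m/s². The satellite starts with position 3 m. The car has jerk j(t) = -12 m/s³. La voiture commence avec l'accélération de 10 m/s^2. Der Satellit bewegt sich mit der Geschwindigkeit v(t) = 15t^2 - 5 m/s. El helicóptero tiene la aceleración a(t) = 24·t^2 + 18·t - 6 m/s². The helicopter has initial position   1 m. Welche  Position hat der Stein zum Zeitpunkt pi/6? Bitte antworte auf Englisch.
Starting from acceleration a(t) = -9·sin(3·t), we take 2 antiderivatives. The antiderivative of acceleration, with v(0) = 3, gives velocity: v(t) = 3·cos(3·t). The antiderivative of velocity, with x(0) = 1, gives position: x(t) = sin(3·t) + 1. From the given position equation x(t) = sin(3·t) + 1, we substitute t = pi/6 to get x = 2.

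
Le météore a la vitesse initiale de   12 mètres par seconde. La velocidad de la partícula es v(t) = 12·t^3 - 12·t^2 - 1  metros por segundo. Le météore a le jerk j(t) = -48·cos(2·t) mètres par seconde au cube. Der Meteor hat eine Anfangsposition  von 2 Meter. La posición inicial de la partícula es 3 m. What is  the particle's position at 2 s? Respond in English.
To find the answer, we compute 1 integral of v(t) = 12·t^3 - 12·t^2 - 1. Finding the integral of v(t) and using x(0) = 3: x(t) = 3·t^4 - 4·t^3 - t + 3. From the given position equation x(t) = 3·t^4 - 4·t^3 - t + 3, we substitute t = 2 to get x = 17.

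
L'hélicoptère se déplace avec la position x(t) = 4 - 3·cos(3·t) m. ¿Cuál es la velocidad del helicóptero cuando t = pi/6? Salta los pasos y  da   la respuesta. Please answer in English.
At t = pi/6, v = 9.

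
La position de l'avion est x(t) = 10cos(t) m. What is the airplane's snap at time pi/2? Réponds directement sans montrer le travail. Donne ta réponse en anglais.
s(pi/2) = 0.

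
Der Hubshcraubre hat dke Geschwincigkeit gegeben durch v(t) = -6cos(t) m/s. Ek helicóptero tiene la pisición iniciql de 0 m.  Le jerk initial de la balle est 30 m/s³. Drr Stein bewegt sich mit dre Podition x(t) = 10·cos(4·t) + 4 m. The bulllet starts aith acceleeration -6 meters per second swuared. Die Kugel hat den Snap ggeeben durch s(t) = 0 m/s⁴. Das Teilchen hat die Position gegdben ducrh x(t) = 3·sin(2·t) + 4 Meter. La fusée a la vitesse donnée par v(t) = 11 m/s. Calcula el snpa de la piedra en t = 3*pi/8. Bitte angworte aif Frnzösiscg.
Nous devons dériver notre équation de la position x(t) = 10·cos(4·t) + 4 4 fois. La dérivée de la position donne la vitesse: v(t) = -40·sin(4·t). En prenant d/dt de v(t), nous trouvons a(t) = -160·cos(4·t). En dérivant l'accélération, nous obtenons le jerk: j(t) = 640·sin(4·t). En dérivant le jerk, nous obtenons le snap: s(t) = 2560·cos(4·t). En utilisant s(t) = 2560·cos(4·t) et en substituant t = 3*pi/8, nous trouvons s = 0.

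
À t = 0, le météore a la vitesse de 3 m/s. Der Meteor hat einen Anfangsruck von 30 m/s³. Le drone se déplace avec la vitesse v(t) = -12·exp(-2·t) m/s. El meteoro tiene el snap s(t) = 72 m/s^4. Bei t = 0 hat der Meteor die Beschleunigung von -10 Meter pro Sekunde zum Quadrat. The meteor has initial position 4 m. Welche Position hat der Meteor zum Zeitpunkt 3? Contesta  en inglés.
To find the answer, we compute 4 antiderivatives of s(t) = 72. Integrating snap and using the initial condition j(0) = 30, we get j(t) = 72·t + 30. Finding the integral of j(t) and using a(0) = -10: a(t) = 36·t^2 + 30·t - 10. Taking ∫a(t)dt and applying v(0) = 3, we find v(t) = 12·t^3 + 15·t^2 - 10·t + 3. The integral of velocity, with x(0) = 4, gives position: x(t) = 3·t^4 + 5·t^3 - 5·t^2 + 3·t + 4. Using x(t) = 3·t^4 + 5·t^3 - 5·t^2 + 3·t + 4 and substituting t = 3, we find x = 346.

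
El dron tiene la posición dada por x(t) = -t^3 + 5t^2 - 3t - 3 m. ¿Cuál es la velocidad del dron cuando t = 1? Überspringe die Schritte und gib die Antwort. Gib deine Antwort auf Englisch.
v(1) = 4.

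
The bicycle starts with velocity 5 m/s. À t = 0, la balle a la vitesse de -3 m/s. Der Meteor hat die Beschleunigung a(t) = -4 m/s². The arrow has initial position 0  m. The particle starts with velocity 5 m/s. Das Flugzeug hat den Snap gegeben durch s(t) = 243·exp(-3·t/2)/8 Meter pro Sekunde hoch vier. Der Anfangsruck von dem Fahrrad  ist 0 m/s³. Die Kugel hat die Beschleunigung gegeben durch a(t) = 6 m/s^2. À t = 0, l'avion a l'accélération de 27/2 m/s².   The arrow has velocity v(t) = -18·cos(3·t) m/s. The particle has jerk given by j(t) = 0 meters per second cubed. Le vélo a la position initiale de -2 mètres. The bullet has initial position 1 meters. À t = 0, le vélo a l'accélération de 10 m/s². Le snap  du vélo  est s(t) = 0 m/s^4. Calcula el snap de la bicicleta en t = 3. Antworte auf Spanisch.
De la ecuación del snap s(t) = 0, sustituimos t = 3 para obtener s = 0.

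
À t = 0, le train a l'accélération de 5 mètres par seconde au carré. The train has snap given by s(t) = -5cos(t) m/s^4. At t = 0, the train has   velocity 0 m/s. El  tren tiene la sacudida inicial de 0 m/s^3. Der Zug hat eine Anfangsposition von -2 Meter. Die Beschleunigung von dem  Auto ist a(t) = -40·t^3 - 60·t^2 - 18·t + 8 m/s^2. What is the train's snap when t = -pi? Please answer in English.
Using s(t) = -5·cos(t) and substituting t = -pi, we find s = 5.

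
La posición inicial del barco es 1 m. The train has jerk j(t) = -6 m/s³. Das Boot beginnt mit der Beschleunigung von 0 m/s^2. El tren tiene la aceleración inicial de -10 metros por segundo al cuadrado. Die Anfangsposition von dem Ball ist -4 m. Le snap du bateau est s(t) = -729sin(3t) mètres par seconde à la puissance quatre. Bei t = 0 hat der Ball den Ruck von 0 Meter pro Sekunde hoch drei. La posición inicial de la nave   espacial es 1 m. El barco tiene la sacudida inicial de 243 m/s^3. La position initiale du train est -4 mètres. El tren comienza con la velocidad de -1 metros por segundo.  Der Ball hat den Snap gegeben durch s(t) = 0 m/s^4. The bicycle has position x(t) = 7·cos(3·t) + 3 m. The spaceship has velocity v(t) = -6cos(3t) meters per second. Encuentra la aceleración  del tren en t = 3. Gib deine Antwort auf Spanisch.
Para resolver esto, necesitamos tomar 1 integral de nuestra ecuación de la sacudida j(t) = -6. La antiderivada de la sacudida, con a(0) = -10, da la aceleración: a(t) = -6·t - 10. De la ecuación de la aceleración a(t) = -6·t - 10, sustituimos t = 3 para obtener a = -28.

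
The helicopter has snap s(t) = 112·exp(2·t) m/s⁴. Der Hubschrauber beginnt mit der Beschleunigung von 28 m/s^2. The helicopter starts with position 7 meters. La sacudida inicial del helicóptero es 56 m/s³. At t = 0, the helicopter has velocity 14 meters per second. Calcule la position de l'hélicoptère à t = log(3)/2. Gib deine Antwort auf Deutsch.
Um dies zu lösen, müssen wir 4 Stammfunktionen unserer Gleichung für den Snap s(t) = 112·exp(2·t) finden. Die Stammfunktion von dem Snap ist der Ruck. Mit j(0) = 56 erhalten wir j(t) = 56·exp(2·t). Das Integral von dem Ruck, mit a(0) = 28, ergibt die Beschleunigung: a(t) = 28·exp(2·t). Durch Integration von der Beschleunigung und Verwendung der Anfangsbedingung v(0) = 14, erhalten wir v(t) = 14·exp(2·t). Durch Integration von der Geschwindigkeit und Verwendung der Anfangsbedingung x(0) = 7, erhalten wir x(t) = 7·exp(2·t). Aus der Gleichung für die Position x(t) = 7·exp(2·t), setzen wir t = log(3)/2 ein und erhalten x = 21.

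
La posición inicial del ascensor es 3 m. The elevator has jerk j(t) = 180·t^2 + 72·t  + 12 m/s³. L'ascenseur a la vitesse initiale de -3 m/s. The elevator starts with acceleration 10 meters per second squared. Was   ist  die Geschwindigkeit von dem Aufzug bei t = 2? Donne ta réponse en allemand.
Wir müssen die Stammfunktion unserer Gleichung für den Ruck j(t) = 180·t^2 + 72·t + 12 2-mal finden. Durch Integration von dem Ruck und Verwendung der Anfangsbedingung a(0) = 10, erhalten wir a(t) = 60·t^3 + 36·t^2 + 12·t + 10. Durch Integration von der Beschleunigung und Verwendung der Anfangsbedingung v(0) = -3, erhalten wir v(t) = 15·t^4 + 12·t^3 + 6·t^2 + 10·t - 3. Wir haben die Geschwindigkeit v(t) = 15·t^4 + 12·t^3 + 6·t^2 + 10·t - 3. Durch Einsetzen von t = 2: v(2) = 377.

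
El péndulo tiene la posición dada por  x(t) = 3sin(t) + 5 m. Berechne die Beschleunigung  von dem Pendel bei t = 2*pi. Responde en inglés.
We must differentiate our position equation x(t) = 3·sin(t) + 5 2 times. The derivative of position gives velocity: v(t) = 3·cos(t). The derivative of velocity gives acceleration: a(t) = -3·sin(t). We have acceleration a(t) = -3·sin(t). Substituting t = 2*pi: a(2*pi) = 0.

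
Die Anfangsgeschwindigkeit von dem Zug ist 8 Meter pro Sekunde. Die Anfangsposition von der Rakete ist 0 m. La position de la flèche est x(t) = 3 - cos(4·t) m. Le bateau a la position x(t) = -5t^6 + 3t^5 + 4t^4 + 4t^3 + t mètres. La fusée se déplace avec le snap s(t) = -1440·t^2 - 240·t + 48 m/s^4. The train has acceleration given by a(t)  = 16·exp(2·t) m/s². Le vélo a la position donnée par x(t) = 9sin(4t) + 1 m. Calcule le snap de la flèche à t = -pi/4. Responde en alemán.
Ausgehend von der Position x(t) = 3 - cos(4·t), nehmen wir 4 Ableitungen. Durch Ableiten von der Position erhalten wir die Geschwindigkeit: v(t) = 4·sin(4·t). Die Ableitung von der Geschwindigkeit ergibt die Beschleunigung: a(t) = 16·cos(4·t). Die Ableitung von der Beschleunigung ergibt den Ruck: j(t) = -64·sin(4·t). Durch Ableiten von dem Ruck erhalten wir den Snap: s(t) = -256·cos(4·t). Aus der Gleichung für den Snap s(t) = -256·cos(4·t), setzen wir t = -pi/4 ein und erhalten s = 256.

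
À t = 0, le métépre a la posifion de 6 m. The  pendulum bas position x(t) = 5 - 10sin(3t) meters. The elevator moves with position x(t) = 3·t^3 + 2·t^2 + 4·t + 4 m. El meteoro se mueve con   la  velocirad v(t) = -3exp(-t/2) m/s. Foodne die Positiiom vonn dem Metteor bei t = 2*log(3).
Wir müssen das Integral unserer Gleichung für die Geschwindigkeit v(t) = -3·exp(-t/2) 1-mal finden. Mit ∫v(t)dt und Anwendung von x(0) = 6, finden wir x(t) = 6·exp(-t/2). Aus der Gleichung für die Position x(t) = 6·exp(-t/2), setzen wir t = 2*log(3) ein und erhalten x = 2.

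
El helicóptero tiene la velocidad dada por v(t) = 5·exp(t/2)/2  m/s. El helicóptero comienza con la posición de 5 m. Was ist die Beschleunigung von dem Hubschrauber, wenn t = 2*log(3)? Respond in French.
Nous devons dériver notre équation de la vitesse v(t) = 5·exp(t/2)/2 1 fois. En prenant d/dt de v(t), nous trouvons a(t) = 5·exp(t/2)/4. De l'équation de l'accélération a(t) = 5·exp(t/2)/4, nous substituons t = 2*log(3) pour obtenir a = 15/4.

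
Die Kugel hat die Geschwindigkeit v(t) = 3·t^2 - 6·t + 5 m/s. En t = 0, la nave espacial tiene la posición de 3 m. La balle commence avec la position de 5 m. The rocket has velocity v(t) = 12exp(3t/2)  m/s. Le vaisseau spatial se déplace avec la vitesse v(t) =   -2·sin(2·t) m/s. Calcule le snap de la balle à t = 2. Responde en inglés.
Starting from velocity v(t) = 3·t^2 - 6·t + 5, we take 3 derivatives. The derivative of velocity gives acceleration: a(t) = 6·t - 6. Taking d/dt of a(t), we find j(t) = 6. The derivative of jerk gives snap: s(t) = 0. Using s(t) = 0 and substituting t = 2, we find s = 0.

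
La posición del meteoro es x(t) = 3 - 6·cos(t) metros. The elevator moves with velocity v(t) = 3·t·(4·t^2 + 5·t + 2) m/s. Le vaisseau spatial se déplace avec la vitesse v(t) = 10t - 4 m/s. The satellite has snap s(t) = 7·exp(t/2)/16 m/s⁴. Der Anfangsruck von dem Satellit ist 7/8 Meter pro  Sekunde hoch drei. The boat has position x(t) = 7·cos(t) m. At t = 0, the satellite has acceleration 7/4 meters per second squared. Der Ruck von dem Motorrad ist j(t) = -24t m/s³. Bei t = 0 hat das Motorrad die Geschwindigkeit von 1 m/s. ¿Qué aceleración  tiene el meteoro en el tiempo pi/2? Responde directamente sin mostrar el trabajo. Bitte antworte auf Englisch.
a(pi/2) = 0.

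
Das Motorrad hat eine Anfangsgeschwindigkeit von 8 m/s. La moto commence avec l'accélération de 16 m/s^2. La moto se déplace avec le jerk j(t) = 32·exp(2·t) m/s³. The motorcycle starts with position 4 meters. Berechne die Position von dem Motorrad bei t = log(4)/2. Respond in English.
To find the answer, we compute 3 integrals of j(t) = 32·exp(2·t). The antiderivative of jerk, with a(0) = 16, gives acceleration: a(t) = 16·exp(2·t). Finding the antiderivative of a(t) and using v(0) = 8: v(t) = 8·exp(2·t). Taking ∫v(t)dt and applying x(0) = 4, we find x(t) = 4·exp(2·t). Using x(t) = 4·exp(2·t) and substituting t = log(4)/2, we find x = 16.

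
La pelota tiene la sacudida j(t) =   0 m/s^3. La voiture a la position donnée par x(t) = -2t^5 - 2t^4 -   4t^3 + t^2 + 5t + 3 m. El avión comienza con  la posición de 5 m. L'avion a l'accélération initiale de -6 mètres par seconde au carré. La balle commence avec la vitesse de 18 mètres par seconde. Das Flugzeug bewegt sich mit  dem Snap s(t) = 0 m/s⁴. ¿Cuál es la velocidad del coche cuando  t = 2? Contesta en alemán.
Wir müssen unsere Gleichung für die Position x(t) = -2·t^5 - 2·t^4 - 4·t^3 + t^2 + 5·t + 3 1-mal ableiten. Die Ableitung von der Position ergibt die Geschwindigkeit: v(t) = -10·t^4 - 8·t^3 - 12·t^2 + 2·t + 5. Wir haben die Geschwindigkeit v(t) = -10·t^4 - 8·t^3 - 12·t^2 + 2·t + 5. Durch Einsetzen von t = 2: v(2) = -263.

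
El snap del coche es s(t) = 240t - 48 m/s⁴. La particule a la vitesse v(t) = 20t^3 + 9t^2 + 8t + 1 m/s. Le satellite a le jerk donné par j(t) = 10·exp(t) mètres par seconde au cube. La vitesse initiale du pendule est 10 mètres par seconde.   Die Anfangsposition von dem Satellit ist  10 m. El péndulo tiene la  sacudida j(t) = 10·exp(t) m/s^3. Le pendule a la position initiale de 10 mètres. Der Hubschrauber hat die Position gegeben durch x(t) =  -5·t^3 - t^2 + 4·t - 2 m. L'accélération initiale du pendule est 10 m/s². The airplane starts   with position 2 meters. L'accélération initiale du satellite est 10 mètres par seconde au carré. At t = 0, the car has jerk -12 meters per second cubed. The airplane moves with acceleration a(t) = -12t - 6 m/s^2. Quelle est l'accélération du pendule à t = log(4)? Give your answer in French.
Pour résoudre ceci, nous devons prendre 1 primitive de notre équation du jerk j(t) = 10·exp(t). La primitive du jerk est l'accélération. En utilisant a(0) = 10, nous obtenons a(t) = 10·exp(t). En utilisant a(t) = 10·exp(t) et en substituant t = log(4), nous trouvons a = 40.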